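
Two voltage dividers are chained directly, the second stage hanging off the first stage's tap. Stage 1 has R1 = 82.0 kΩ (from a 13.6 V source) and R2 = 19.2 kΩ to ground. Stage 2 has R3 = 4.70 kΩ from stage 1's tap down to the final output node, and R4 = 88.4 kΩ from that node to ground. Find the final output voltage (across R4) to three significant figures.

V_out ≈ 2.10 V

Stage 2 presents R3+R4 = 93.10 kΩ as a load on stage 1's tap.
Stage 1's lower leg becomes R2‖(R3+R4) = 15.92 kΩ, so V_mid = 13.6 × 15.92/97.92 = 2.211 V.
Stage 2 is itself unloaded: V_out = V_mid × R4/(R3+R4) = 2.211 × 88.4/93.10 = 2.10 V.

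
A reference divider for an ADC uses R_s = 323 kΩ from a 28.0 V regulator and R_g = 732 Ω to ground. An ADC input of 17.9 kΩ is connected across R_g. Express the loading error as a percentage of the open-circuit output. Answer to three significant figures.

The divider's output (Thévenin) resistance is R_s‖R_g = 730.3 Ω.
Fractional drop under load = R_th/(R_th + R_L) = 730.3 / (730.3 + 17900) = 0.03920.
So the output falls by 3.92 %.

3.92 %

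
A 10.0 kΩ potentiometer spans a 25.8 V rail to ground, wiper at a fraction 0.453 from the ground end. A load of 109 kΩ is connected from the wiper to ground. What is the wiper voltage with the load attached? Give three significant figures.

V ≈ 11.4 V

The wiper splits the pot into (1−α)R = 5.470 kΩ above and αR = 4.530 kΩ below.
Lower section ‖ load = 4.349 kΩ.
V_wiper = 25.8 × 4.349/(5.470 + 4.349) = 11.4 V.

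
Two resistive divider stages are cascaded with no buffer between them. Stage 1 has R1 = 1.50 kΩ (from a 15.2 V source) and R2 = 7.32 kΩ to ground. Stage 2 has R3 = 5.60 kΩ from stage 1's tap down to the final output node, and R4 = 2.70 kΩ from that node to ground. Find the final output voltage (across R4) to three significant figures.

Stage 2 presents R3+R4 = 8.300 kΩ as a load on stage 1's tap.
Stage 1's lower leg becomes R2‖(R3+R4) = 3.890 kΩ, so V_mid = 15.2 × 3.890/5.390 = 10.97 V.
Stage 2 is itself unloaded: V_out = V_mid × R4/(R3+R4) = 10.97 × 2.70/8.300 = 3.57 V.

V_out ≈ 3.57 V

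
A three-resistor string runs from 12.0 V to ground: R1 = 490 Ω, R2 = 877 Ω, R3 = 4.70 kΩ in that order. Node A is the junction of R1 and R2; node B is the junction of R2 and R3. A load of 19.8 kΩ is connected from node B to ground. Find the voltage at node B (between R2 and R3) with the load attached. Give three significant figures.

V ≈ 8.82 V

At node B, R3 is in parallel with the load: R3‖R_L = 3798 Ω.
Below node A the resistance is R2 + (R3‖R_L) = 4675 Ω, so V_A = 12.0 × 4675/5165 = 10.86 V.
Then V_B = V_A × (R3‖R_L)/(R2 + R3‖R_L) = 10.86 × 3798/4675 = 8.82 V.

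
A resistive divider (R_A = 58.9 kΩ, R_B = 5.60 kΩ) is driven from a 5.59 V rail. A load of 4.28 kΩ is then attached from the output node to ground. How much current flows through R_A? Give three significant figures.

I ≈ 0.0912 mA

R_B‖R_L = 2.426 kΩ, so the source sees R_A + R_B‖R_L = 61.33 kΩ.
I = 5.59 V / 61.33 kΩ = 0.0912 mA.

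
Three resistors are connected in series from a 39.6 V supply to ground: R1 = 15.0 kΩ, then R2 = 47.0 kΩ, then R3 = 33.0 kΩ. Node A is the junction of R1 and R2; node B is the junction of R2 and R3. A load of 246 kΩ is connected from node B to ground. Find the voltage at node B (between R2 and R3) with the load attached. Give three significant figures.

At node B, R3 is in parallel with the load: R3‖R_L = 29.10 kΩ.
Below node A the resistance is R2 + (R3‖R_L) = 76.10 kΩ, so V_A = 39.6 × 76.10/91.10 = 33.08 V.
Then V_B = V_A × (R3‖R_L)/(R2 + R3‖R_L) = 33.08 × 29.10/76.10 = 12.6 V.

V ≈ 12.6 V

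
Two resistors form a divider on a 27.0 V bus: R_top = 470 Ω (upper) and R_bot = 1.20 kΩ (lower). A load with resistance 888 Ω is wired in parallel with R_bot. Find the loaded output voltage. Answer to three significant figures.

V_out ≈ 14.1 V

The load sits in parallel with R_bot: R_bot‖R_L = (1200 × 888) / (1200 + 888) = 510.3 Ω.
V_out = 27.0 × 510.3 / (470 + 510.3) = 27.0 × 510.3/980.3 = 14.1 V.
(Unloaded it would have been 19.4 V.)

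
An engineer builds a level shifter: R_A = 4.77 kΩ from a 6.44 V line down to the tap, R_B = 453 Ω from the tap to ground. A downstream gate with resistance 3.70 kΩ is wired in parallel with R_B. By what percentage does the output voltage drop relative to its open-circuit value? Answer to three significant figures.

Unloaded V = 6.44 × 453/5223 = 0.55855 V.
Loaded: R_B‖R_L = 403.6 Ω, giving V = 6.44 × 403.6/5174 = 0.50238 V.
Drop = (0.55855 − 0.50238) / 0.55855 = 10.1 %.

10.1 %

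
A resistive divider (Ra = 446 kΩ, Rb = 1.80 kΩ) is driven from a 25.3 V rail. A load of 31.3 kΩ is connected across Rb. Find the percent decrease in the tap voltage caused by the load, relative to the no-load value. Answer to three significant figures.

5.42 %

The divider's output (Thévenin) resistance is Ra‖Rb = 1.793 kΩ.
Fractional drop under load = R_th/(R_th + R_L) = 1.793 / (1.793 + 31.3) = 0.05417.
So the output falls by 5.42 %.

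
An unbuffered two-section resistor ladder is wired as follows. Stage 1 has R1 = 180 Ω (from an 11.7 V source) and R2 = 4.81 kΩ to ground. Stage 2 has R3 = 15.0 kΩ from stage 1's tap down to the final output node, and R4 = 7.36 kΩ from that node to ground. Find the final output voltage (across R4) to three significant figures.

V_out ≈ 3.68 V

Stage 2 presents R3+R4 = 22360 Ω as a load on stage 1's tap.
Stage 1's lower leg becomes R2‖(R3+R4) = 3958 Ω, so V_mid = 11.7 × 3958/4138 = 11.19 V.
Stage 2 is itself unloaded: V_out = V_mid × R4/(R3+R4) = 11.19 × 7360/22360 = 3.68 V.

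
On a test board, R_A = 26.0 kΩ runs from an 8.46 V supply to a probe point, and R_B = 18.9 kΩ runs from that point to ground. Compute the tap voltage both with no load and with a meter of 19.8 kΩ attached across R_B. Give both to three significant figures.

Unloaded: 3.56 V; loaded: 2.29 V

Open-circuit: V = 8.46 × 18.9/(26.0 + 18.9) = 3.56 V.
With the load, R_B becomes R_B‖R_L = 9.670 kΩ, so V = 8.46 × 9.670/35.67 = 2.29 V.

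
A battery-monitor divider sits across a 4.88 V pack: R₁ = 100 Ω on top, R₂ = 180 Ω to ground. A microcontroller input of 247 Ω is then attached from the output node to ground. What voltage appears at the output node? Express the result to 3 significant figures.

The load sits in parallel with R₂: R₂‖R_L = (180 × 247) / (180 + 247) = 104.1 Ω.
V_out = 4.88 × 104.1 / (100 + 104.1) = 4.88 × 104.1/204.1 = 2.49 V.
(Unloaded it would have been 3.14 V.)

V_out ≈ 2.49 V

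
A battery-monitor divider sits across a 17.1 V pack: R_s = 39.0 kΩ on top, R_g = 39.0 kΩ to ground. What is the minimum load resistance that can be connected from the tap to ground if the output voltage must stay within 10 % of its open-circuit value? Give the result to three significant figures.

Output resistance R_th = R_s‖R_g = (39.0 × 39.0)/78.00 = 19.50 kΩ.
The fractional drop is R_th/(R_th + R_L); requiring this ≤ 0.100 gives R_L ≥ R_th(1/0.100 − 1) = 19.50 × 9.000 = 176 kΩ.

R_L(min) ≈ 176 kΩ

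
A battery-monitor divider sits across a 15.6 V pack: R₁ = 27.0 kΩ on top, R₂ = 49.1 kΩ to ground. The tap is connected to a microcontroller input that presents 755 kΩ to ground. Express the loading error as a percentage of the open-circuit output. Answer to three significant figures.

2.26 %

The divider's output (Thévenin) resistance is R₁‖R₂ = 17.42 kΩ.
Fractional drop under load = R_th/(R_th + R_L) = 17.42 / (17.42 + 755) = 0.02255.
So the output falls by 2.26 %.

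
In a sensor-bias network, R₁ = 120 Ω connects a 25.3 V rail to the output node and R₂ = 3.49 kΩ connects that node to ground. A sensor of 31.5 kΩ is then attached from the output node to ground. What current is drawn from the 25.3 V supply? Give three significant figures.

R₂‖R_L = 3142 Ω, so the source sees R₁ + R₂‖R_L = 3262 Ω.
I = 25.3 V / 3262 Ω = 7.76 mA.

I ≈ 7.76 mA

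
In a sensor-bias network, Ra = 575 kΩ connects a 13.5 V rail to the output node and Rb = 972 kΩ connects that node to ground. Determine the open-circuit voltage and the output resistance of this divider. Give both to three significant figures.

V_th = 8.48 V, R_th = 361 kΩ

V_th is the open-circuit tap voltage: 13.5 × 972/(575 + 972) = 8.48 V.
With the supply zeroed, Ra and Rb appear in parallel from the tap: R_th = Ra‖Rb = (575 × 972)/1547 = 361 kΩ.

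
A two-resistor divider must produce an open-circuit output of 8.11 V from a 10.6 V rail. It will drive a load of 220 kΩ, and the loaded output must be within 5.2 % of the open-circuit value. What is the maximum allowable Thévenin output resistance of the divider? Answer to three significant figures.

R_th ≤ 12.1 kΩ

Loading drop = R_th/(R_th + R_L) ≤ 0.0520, so R_th ≤ R_L · ε/(1−ε) = 220 kΩ × 0.0520/0.9480 = 12.1 kΩ.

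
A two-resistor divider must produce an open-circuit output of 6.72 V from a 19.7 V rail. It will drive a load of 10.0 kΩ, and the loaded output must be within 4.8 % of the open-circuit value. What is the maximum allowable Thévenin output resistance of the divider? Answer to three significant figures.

Loading drop = R_th/(R_th + R_L) ≤ 0.0480, so R_th ≤ R_L · ε/(1−ε) = 10.0 kΩ × 0.0480/0.9520 = 504 Ω.
(Any R1, R2 with R2/(R1+R2) = 0.341 and R1‖R2 ≤ 504 Ω will meet the spec.)

R_th ≤ 504 Ω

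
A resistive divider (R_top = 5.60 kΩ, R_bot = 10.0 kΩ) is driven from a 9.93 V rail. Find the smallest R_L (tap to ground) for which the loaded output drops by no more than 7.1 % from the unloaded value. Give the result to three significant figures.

Output resistance R_th = R_top‖R_bot = (5.60 × 10.0)/15.60 = 3.590 kΩ.
The fractional drop is R_th/(R_th + R_L); requiring this ≤ 0.0710 gives R_L ≥ R_th(1/0.0710 − 1) = 3.590 × 13.08 = 47.0 kΩ.

R_L(min) ≈ 47.0 kΩ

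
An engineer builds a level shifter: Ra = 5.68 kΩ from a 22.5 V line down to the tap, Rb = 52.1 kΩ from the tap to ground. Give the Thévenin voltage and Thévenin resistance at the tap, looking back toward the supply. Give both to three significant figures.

V_th = 20.3 V, R_th = 5.12 kΩ

V_th is the open-circuit tap voltage: 22.5 × 52.1/(5.68 + 52.1) = 20.3 V.
With the supply zeroed, Ra and Rb appear in parallel from the tap: R_th = Ra‖Rb = (5.68 × 52.1)/57.78 = 5.12 kΩ.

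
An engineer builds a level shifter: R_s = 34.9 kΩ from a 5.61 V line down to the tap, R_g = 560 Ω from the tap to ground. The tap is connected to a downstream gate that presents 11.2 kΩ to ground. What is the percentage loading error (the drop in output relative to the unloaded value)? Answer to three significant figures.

The divider's output (Thévenin) resistance is R_s‖R_g = 551.2 Ω.
Fractional drop under load = R_th/(R_th + R_L) = 551.2 / (551.2 + 11200) = 0.04690.
So the output falls by 4.69 %.

4.69 %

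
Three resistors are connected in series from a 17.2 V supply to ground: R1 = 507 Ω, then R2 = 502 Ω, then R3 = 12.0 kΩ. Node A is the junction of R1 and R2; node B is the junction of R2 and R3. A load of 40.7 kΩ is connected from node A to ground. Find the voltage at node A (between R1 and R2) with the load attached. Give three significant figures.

Below node A the series string R2+R3 = 12500 Ω sits in parallel with the 40700 Ω load: 9564 Ω.
V_A = 17.2 × 9564/(507 + 9564) = 16.3 V.

V ≈ 16.3 V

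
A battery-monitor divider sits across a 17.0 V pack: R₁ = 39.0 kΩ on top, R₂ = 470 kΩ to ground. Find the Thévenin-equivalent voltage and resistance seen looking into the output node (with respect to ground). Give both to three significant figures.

V_th = 15.7 V, R_th = 36.0 kΩ

V_th is the open-circuit tap voltage: 17.0 × 470/(39.0 + 470) = 15.7 V.
With the supply zeroed, R₁ and R₂ appear in parallel from the tap: R_th = R₁‖R₂ = (39.0 × 470)/509.0 = 36.0 kΩ.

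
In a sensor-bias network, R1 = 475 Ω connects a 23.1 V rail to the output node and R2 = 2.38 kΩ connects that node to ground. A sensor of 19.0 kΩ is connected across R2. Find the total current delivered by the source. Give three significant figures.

R2‖R_L = 2115 Ω, so the source sees R1 + R2‖R_L = 2590 Ω.
I = 23.1 V / 2590 Ω = 8.92 mA.

I ≈ 8.92 mA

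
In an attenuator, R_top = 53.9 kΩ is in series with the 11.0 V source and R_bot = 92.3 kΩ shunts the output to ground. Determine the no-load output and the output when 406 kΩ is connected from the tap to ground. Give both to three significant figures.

Open-circuit: V = 11.0 × 92.3/(53.9 + 92.3) = 6.94 V.
With the load, R_bot becomes R_bot‖R_L = 75.20 kΩ, so V = 11.0 × 75.20/129.1 = 6.41 V.

Unloaded: 6.94 V; loaded: 6.41 V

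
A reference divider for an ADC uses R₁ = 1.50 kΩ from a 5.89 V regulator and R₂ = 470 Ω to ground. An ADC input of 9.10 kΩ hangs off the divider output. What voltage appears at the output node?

The load sits in parallel with R₂: R₂‖R_L = (470 × 9100) / (470 + 9100) = 446.9 Ω.
V_out = 5.89 × 446.9 / (1500 + 446.9) = 5.89 × 446.9/1947 = 1.35 V.

V_out ≈ 1.35 V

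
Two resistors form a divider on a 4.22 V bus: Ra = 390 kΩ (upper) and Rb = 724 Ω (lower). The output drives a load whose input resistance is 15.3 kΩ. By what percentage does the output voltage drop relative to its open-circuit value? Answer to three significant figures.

4.51 %

The divider's output (Thévenin) resistance is Ra‖Rb = 722.7 Ω.
Fractional drop under load = R_th/(R_th + R_L) = 722.7 / (722.7 + 15300) = 0.04510.
So the output falls by 4.51 %.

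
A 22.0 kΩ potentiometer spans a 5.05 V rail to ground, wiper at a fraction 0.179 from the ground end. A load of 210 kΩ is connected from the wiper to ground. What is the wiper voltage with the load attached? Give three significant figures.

The wiper splits the pot into (1−α)R = 18.06 kΩ above and αR = 3.938 kΩ below.
Lower section ‖ load = 3.866 kΩ.
V_wiper = 5.05 × 3.866/(18.06 + 3.866) = 0.890 V.

V ≈ 0.890 V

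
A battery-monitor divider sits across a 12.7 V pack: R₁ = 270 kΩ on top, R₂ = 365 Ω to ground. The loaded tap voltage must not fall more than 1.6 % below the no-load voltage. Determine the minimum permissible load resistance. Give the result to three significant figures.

Output resistance R_th = R₁‖R₂ = (270000 × 365)/270400 = 364.5 Ω.
The fractional drop is R_th/(R_th + R_L); requiring this ≤ 0.0160 gives R_L ≥ R_th(1/0.0160 − 1) = 364.5 × 61.50 = 22.4 kΩ.

R_L(min) ≈ 22.4 kΩ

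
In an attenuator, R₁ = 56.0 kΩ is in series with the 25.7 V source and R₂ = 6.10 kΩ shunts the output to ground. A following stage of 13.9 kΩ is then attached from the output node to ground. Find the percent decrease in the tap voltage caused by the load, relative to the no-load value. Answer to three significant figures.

28.4 %

Unloaded V = 25.7 × 6.10/62.10 = 2.524 V.
Loaded: R₂‖R_L = 4.239 kΩ, giving V = 25.7 × 4.239/60.24 = 1.809 V.
Drop = (2.524 − 1.809) / 2.524 = 28.4 %.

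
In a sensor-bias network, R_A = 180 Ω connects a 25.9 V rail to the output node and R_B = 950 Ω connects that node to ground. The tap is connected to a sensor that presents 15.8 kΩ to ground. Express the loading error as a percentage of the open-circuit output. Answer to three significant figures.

0.949 %

The divider's output (Thévenin) resistance is R_A‖R_B = 151.3 Ω.
Fractional drop under load = R_th/(R_th + R_L) = 151.3 / (151.3 + 15800) = 0.009487.
So the output falls by 0.949 %.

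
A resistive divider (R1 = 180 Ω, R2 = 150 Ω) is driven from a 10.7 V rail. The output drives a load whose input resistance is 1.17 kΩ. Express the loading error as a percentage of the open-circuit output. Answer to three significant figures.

6.54 %

The divider's output (Thévenin) resistance is R1‖R2 = 81.82 Ω.
Fractional drop under load = R_th/(R_th + R_L) = 81.82 / (81.82 + 1170) = 0.06536.
So the output falls by 6.54 %.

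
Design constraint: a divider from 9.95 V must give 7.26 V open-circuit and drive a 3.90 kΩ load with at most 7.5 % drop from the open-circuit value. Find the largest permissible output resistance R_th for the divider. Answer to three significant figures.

R_th ≤ 316 Ω

Loading drop = R_th/(R_th + R_L) ≤ 0.0750, so R_th ≤ R_L · ε/(1−ε) = 3.90 kΩ × 0.0750/0.9250 = 316 Ω.
(Any R1, R2 with R2/(R1+R2) = 0.730 and R1‖R2 ≤ 316 Ω will meet the spec.)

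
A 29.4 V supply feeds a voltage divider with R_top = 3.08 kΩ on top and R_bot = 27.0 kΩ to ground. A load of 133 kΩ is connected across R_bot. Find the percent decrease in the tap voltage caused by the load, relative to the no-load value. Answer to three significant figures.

2.04 %

The divider's output (Thévenin) resistance is R_top‖R_bot = 2.765 kΩ.
Fractional drop under load = R_th/(R_th + R_L) = 2.765 / (2.765 + 133) = 0.02036.
So the output falls by 2.04 %.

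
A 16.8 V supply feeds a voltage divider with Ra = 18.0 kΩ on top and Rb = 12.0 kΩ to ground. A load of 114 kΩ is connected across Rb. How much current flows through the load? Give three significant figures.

I_L ≈ 0.0554 mA

Rb‖R_L = 10.86 kΩ; V_out = 16.8 × 10.86/28.86 = 6.321 V.
I_L = V_out / R_L = 6.321 / 114 kΩ = 0.0554 mA.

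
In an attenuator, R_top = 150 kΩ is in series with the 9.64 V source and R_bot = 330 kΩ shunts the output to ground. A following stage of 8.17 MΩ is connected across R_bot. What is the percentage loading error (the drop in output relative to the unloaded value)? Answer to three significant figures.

1.25 %

The divider's output (Thévenin) resistance is R_top‖R_bot = 103.1 kΩ.
Fractional drop under load = R_th/(R_th + R_L) = 103.1 / (103.1 + 8170) = 0.01247.
So the output falls by 1.25 %.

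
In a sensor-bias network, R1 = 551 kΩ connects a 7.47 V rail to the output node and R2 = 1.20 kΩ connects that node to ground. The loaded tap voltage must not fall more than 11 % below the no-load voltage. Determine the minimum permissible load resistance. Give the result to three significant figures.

Output resistance R_th = R1‖R2 = (551 × 1.20)/552.2 = 1.197 kΩ.
The fractional drop is R_th/(R_th + R_L); requiring this ≤ 0.110 gives R_L ≥ R_th(1/0.110 − 1) = 1.197 × 8.091 = 9.69 kΩ.

R_L(min) ≈ 9.69 kΩ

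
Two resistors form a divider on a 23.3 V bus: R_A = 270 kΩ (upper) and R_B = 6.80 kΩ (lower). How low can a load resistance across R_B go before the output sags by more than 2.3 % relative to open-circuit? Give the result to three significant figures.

Output resistance R_th = R_A‖R_B = (270 × 6.80)/276.8 = 6.633 kΩ.
The fractional drop is R_th/(R_th + R_L); requiring this ≤ 0.0230 gives R_L ≥ R_th(1/0.0230 − 1) = 6.633 × 42.48 = 282 kΩ.

R_L(min) ≈ 282 kΩ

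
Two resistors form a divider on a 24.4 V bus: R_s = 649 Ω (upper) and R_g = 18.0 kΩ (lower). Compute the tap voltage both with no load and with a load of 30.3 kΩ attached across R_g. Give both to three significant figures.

Open-circuit: V = 24.4 × 18000/(649 + 18000) = 23.6 V.
With the load, R_g becomes R_g‖R_L = 11290 Ω, so V = 24.4 × 11290/11940 = 23.1 V.

Unloaded: 23.6 V; loaded: 23.1 V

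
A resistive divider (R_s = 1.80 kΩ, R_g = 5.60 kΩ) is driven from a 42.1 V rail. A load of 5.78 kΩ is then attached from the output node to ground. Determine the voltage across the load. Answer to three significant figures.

V_out ≈ 25.8 V

The load sits in parallel with R_g: R_g‖R_L = (5.60 × 5.78) / (5.60 + 5.78) = 2.844 kΩ.
V_out = 42.1 × 2.844 / (1.80 + 2.844) = 42.1 × 2.844/4.644 = 25.8 V.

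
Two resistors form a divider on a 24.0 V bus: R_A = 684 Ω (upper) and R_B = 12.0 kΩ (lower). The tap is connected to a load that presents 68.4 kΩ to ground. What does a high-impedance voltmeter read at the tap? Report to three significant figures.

The load sits in parallel with R_B: R_B‖R_L = (12000 × 68400) / (12000 + 68400) = 10210 Ω.
V_out = 24.0 × 10210 / (684 + 10210) = 24.0 × 10210/10890 = 22.5 V.

V_out ≈ 22.5 V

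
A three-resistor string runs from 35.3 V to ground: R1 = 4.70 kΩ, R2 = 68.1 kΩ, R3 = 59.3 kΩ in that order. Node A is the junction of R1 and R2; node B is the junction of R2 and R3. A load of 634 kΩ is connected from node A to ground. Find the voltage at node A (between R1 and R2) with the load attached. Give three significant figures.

Below node A the series string R2+R3 = 127.4 kΩ sits in parallel with the 634 kΩ load: 106.1 kΩ.
V_A = 35.3 × 106.1/(4.70 + 106.1) = 33.8 V.

V ≈ 33.8 V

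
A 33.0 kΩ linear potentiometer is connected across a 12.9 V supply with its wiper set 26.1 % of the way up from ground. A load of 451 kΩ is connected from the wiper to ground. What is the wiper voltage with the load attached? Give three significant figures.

The wiper splits the pot into (1−α)R = 24.39 kΩ above and αR = 8.613 kΩ below.
Lower section ‖ load = 8.452 kΩ.
V_wiper = 12.9 × 8.452/(24.39 + 8.452) = 3.32 V.

V ≈ 3.32 V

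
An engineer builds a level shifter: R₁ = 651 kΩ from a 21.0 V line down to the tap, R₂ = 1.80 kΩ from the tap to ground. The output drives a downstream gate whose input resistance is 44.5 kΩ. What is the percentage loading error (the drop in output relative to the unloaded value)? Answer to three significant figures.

The divider's output (Thévenin) resistance is R₁‖R₂ = 1.795 kΩ.
Fractional drop under load = R_th/(R_th + R_L) = 1.795 / (1.795 + 44.5) = 0.03877.
So the output falls by 3.88 %.

3.88 %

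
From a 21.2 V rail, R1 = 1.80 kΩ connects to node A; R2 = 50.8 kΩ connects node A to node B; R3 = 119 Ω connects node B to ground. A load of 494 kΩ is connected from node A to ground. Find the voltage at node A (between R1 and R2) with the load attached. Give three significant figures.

V ≈ 20.4 V

Below node A the series string R2+R3 = 50920 Ω sits in parallel with the 494000 Ω load: 46160 Ω.
V_A = 21.2 × 46160/(1800 + 46160) = 20.4 V.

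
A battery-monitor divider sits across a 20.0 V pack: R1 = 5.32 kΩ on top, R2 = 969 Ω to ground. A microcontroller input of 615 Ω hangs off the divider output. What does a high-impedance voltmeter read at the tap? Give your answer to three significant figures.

The load sits in parallel with R2: R2‖R_L = (969 × 615) / (969 + 615) = 376.2 Ω.
V_out = 20.0 × 376.2 / (5320 + 376.2) = 20.0 × 376.2/5696 = 1.32 V.

V_out ≈ 1.32 V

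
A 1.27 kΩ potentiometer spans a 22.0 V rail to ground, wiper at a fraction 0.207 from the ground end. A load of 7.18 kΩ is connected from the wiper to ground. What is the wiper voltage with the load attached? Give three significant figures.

The wiper splits the pot into (1−α)R = 1007 Ω above and αR = 262.9 Ω below.
Lower section ‖ load = 253.6 Ω.
V_wiper = 22.0 × 253.6/(1007 + 253.6) = 4.43 V.

V ≈ 4.43 V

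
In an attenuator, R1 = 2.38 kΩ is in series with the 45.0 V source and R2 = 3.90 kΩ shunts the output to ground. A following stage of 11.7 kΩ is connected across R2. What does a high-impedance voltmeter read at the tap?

V_out ≈ 24.8 V

The load sits in parallel with R2: R2‖R_L = (3.90 × 11.7) / (3.90 + 11.7) = 2.925 kΩ.
V_out = 45.0 × 2.925 / (2.38 + 2.925) = 45.0 × 2.925/5.305 = 24.8 V.
(Unloaded it would have been 27.9 V.)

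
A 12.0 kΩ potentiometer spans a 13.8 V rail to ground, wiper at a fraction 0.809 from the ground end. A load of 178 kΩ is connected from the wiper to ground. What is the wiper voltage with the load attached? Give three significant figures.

V ≈ 11.0 V

The wiper splits the pot into (1−α)R = 2.292 kΩ above and αR = 9.708 kΩ below.
Lower section ‖ load = 9.206 kΩ.
V_wiper = 13.8 × 9.206/(2.292 + 9.206) = 11.0 V.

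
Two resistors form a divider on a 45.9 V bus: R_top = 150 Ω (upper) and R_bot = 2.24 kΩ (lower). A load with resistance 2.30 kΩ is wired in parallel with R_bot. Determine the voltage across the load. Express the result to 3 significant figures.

V_out ≈ 40.5 V

The load sits in parallel with R_bot: R_bot‖R_L = (2240 × 2300) / (2240 + 2300) = 1135 Ω.
V_out = 45.9 × 1135 / (150 + 1135) = 45.9 × 1135/1285 = 40.5 V.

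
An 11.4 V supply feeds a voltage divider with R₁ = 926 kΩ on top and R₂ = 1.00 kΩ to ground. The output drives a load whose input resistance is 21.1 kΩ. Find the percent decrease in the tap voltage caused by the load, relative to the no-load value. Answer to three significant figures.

4.52 %

The divider's output (Thévenin) resistance is R₁‖R₂ = 0.9989 kΩ.
Fractional drop under load = R_th/(R_th + R_L) = 0.9989 / (0.9989 + 21.1) = 0.04520.
So the output falls by 4.52 %.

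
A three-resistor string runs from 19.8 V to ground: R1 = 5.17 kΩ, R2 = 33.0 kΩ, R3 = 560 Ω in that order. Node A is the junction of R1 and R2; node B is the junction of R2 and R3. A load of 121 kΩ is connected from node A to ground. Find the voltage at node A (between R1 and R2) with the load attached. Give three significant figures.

Below node A the series string R2+R3 = 33560 Ω sits in parallel with the 121000 Ω load: 26270 Ω.
V_A = 19.8 × 26270/(5170 + 26270) = 16.5 V.

V ≈ 16.5 V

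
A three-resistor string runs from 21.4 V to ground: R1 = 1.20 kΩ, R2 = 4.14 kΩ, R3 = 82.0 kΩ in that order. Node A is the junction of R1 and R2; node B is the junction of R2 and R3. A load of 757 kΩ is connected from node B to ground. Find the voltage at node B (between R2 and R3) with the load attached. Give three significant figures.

V ≈ 20.0 V

At node B, R3 is in parallel with the load: R3‖R_L = 73.99 kΩ.
Below node A the resistance is R2 + (R3‖R_L) = 78.13 kΩ, so V_A = 21.4 × 78.13/79.33 = 21.08 V.
Then V_B = V_A × (R3‖R_L)/(R2 + R3‖R_L) = 21.08 × 73.99/78.13 = 20.0 V.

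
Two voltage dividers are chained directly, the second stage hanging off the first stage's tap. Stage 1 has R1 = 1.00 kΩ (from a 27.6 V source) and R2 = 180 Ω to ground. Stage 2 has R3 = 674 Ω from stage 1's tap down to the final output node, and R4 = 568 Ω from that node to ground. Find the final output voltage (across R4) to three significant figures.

V_out ≈ 1.71 V

Stage 2 presents R3+R4 = 1242 Ω as a load on stage 1's tap.
Stage 1's lower leg becomes R2‖(R3+R4) = 157.2 Ω, so V_mid = 27.6 × 157.2/1157 = 3.750 V.
Stage 2 is itself unloaded: V_out = V_mid × R4/(R3+R4) = 3.750 × 568/1242 = 1.71 V.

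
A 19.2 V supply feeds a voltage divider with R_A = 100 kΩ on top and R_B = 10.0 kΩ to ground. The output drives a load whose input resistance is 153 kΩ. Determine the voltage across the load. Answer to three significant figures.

The load sits in parallel with R_B: R_B‖R_L = (10.0 × 153) / (10.0 + 153) = 9.387 kΩ.
V_out = 19.2 × 9.387 / (100 + 9.387) = 19.2 × 9.387/109.4 = 1.65 V.

V_out ≈ 1.65 V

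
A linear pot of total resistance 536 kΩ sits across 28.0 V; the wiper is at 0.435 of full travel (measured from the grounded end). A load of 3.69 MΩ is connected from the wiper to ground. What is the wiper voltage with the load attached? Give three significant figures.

V ≈ 11.8 V

The wiper splits the pot into (1−α)R = 302.8 kΩ above and αR = 233.2 kΩ below.
Lower section ‖ load = 219.3 kΩ.
V_wiper = 28.0 × 219.3/(302.8 + 219.3) = 11.8 V.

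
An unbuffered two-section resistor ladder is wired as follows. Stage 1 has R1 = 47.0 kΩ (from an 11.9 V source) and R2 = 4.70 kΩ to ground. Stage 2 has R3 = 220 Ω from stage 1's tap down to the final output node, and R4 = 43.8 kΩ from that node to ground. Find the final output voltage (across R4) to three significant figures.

Stage 2 presents R3+R4 = 44020 Ω as a load on stage 1's tap.
Stage 1's lower leg becomes R2‖(R3+R4) = 4247 Ω, so V_mid = 11.9 × 4247/51250 = 0.9861 V.
Stage 2 is itself unloaded: V_out = V_mid × R4/(R3+R4) = 0.9861 × 43800/44020 = 0.981 V.

V_out ≈ 0.981 V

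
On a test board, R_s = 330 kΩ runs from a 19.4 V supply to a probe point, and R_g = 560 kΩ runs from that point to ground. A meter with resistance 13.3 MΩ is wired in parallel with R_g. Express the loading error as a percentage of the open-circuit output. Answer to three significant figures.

1.54 %

The divider's output (Thévenin) resistance is R_s‖R_g = 207.6 kΩ.
Fractional drop under load = R_th/(R_th + R_L) = 207.6 / (207.6 + 13300) = 0.01537.
So the output falls by 1.54 %.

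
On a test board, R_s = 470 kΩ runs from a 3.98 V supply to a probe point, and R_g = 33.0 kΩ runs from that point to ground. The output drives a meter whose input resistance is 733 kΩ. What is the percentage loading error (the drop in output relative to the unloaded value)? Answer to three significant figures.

4.04 %

The divider's output (Thévenin) resistance is R_s‖R_g = 30.83 kΩ.
Fractional drop under load = R_th/(R_th + R_L) = 30.83 / (30.83 + 733) = 0.04037.
So the output falls by 4.04 %.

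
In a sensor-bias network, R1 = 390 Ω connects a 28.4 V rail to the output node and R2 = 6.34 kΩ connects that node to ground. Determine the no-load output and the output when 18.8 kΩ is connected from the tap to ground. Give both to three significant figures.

Open-circuit: V = 28.4 × 6340/(390 + 6340) = 26.8 V.
With the load, R2 becomes R2‖R_L = 4741 Ω, so V = 28.4 × 4741/5131 = 26.2 V.

Unloaded: 26.8 V; loaded: 26.2 V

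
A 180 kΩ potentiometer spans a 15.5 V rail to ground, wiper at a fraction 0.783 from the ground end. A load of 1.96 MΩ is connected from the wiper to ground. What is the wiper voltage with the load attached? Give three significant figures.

V ≈ 12.0 V

The wiper splits the pot into (1−α)R = 39.06 kΩ above and αR = 140.9 kΩ below.
Lower section ‖ load = 131.5 kΩ.
V_wiper = 15.5 × 131.5/(39.06 + 131.5) = 12.0 V.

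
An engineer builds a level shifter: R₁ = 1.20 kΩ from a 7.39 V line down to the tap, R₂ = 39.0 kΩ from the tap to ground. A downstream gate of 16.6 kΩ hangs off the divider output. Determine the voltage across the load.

V_out ≈ 6.70 V

The load sits in parallel with R₂: R₂‖R_L = (39.0 × 16.6) / (39.0 + 16.6) = 11.64 kΩ.
V_out = 7.39 × 11.64 / (1.20 + 11.64) = 7.39 × 11.64/12.84 = 6.70 V.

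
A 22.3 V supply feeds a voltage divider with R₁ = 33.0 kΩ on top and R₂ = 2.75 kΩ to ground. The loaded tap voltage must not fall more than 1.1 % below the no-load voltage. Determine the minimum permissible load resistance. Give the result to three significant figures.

R_L(min) ≈ 228 kΩ

Output resistance R_th = R₁‖R₂ = (33.0 × 2.75)/35.75 = 2.538 kΩ.
The fractional drop is R_th/(R_th + R_L); requiring this ≤ 0.0110 gives R_L ≥ R_th(1/0.0110 − 1) = 2.538 × 89.91 = 228 kΩ.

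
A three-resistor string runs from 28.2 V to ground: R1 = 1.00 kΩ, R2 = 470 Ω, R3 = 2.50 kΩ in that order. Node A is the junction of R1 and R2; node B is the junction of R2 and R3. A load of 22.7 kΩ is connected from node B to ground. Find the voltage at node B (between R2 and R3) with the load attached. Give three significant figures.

V ≈ 17.1 V

At node B, R3 is in parallel with the load: R3‖R_L = 2252 Ω.
Below node A the resistance is R2 + (R3‖R_L) = 2722 Ω, so V_A = 28.2 × 2722/3722 = 20.62 V.
Then V_B = V_A × (R3‖R_L)/(R2 + R3‖R_L) = 20.62 × 2252/2722 = 17.1 V.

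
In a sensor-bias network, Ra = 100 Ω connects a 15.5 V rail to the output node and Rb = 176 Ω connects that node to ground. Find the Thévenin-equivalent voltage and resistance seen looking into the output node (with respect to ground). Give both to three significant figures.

V_th = 9.88 V, R_th = 63.8 Ω

V_th is the open-circuit tap voltage: 15.5 × 176/(100 + 176) = 9.88 V.
With the supply zeroed, Ra and Rb appear in parallel from the tap: R_th = Ra‖Rb = (100 × 176)/276.0 = 63.8 Ω.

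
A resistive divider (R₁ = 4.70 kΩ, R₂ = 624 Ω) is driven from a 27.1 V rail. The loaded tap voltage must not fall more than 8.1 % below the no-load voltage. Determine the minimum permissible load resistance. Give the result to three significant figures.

R_L(min) ≈ 6.25 kΩ

Output resistance R_th = R₁‖R₂ = (4700 × 624)/5324 = 550.9 Ω.
The fractional drop is R_th/(R_th + R_L); requiring this ≤ 0.0810 gives R_L ≥ R_th(1/0.0810 − 1) = 550.9 × 11.35 = 6.25 kΩ.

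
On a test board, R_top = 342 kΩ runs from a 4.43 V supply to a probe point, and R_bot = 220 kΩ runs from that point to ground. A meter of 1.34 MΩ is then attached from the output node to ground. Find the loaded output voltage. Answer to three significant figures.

V_out ≈ 1.58 V

The load sits in parallel with R_bot: R_bot‖R_L = (220 × 1340) / (220 + 1340) = 189.0 kΩ.
V_out = 4.43 × 189.0 / (342 + 189.0) = 4.43 × 189.0/531.0 = 1.58 V.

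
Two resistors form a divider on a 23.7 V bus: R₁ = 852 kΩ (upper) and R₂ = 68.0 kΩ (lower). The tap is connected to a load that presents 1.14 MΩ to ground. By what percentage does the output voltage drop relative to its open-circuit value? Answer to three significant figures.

5.23 %

The divider's output (Thévenin) resistance is R₁‖R₂ = 62.97 kΩ.
Fractional drop under load = R_th/(R_th + R_L) = 62.97 / (62.97 + 1140) = 0.05235.
So the output falls by 5.23 %.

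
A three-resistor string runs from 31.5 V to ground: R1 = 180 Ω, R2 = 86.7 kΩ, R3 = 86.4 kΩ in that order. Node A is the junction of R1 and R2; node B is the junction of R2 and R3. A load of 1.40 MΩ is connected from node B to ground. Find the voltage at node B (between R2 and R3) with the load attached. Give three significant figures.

V ≈ 15.2 V

At node B, R3 is in parallel with the load: R3‖R_L = 81380 Ω.
Below node A the resistance is R2 + (R3‖R_L) = 168100 Ω, so V_A = 31.5 × 168100/168300 = 31.47 V.
Then V_B = V_A × (R3‖R_L)/(R2 + R3‖R_L) = 31.47 × 81380/168100 = 15.2 V.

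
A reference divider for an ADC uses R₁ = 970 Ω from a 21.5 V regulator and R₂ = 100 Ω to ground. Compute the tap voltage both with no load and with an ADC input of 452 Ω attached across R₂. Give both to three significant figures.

Unloaded: 2.01 V; loaded: 1.67 V

Open-circuit: V = 21.5 × 100/(970 + 100) = 2.01 V.
With the load, R₂ becomes R₂‖R_L = 81.88 Ω, so V = 21.5 × 81.88/1052 = 1.67 V.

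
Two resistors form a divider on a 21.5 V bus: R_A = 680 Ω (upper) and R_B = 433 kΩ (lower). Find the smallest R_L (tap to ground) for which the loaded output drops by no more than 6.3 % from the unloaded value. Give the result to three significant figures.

Output resistance R_th = R_A‖R_B = (680 × 433000)/433700 = 678.9 Ω.
The fractional drop is R_th/(R_th + R_L); requiring this ≤ 0.0630 gives R_L ≥ R_th(1/0.0630 − 1) = 678.9 × 14.87 = 10.1 kΩ.

R_L(min) ≈ 10.1 kΩ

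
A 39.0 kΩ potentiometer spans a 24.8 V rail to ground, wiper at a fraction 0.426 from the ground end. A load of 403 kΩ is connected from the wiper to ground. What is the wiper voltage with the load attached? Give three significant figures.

The wiper splits the pot into (1−α)R = 22.39 kΩ above and αR = 16.61 kΩ below.
Lower section ‖ load = 15.96 kΩ.
V_wiper = 24.8 × 15.96/(22.39 + 15.96) = 10.3 V.

V ≈ 10.3 V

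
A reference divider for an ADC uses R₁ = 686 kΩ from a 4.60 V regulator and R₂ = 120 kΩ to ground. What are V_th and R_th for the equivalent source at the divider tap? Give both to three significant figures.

V_th is the open-circuit tap voltage: 4.60 × 120/(686 + 120) = 0.685 V.
With the supply zeroed, R₁ and R₂ appear in parallel from the tap: R_th = R₁‖R₂ = (686 × 120)/806.0 = 102 kΩ.

V_th = 0.685 V, R_th = 102 kΩ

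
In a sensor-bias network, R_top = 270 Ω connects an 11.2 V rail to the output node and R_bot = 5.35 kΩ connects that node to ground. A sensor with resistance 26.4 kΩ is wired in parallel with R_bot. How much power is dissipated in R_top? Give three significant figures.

Total resistance from the source is R_top + (R_bot‖R_L) = 4719 Ω, so I = 11.2/4719 Ω = 2.374 mA.
P = I²·R_top = (2.374 mA)² × 270 Ω = 1.52 mW.

P ≈ 1.52 mW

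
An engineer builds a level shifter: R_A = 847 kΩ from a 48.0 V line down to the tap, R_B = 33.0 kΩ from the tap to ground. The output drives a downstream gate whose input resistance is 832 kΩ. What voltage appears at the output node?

The load sits in parallel with R_B: R_B‖R_L = (33.0 × 832) / (33.0 + 832) = 31.74 kΩ.
V_out = 48.0 × 31.74 / (847 + 31.74) = 48.0 × 31.74/878.7 = 1.73 V.

V_out ≈ 1.73 V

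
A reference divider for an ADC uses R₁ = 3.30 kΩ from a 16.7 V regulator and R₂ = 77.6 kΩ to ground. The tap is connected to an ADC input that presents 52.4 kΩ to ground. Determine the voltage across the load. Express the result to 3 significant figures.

V_out ≈ 15.1 V

The load sits in parallel with R₂: R₂‖R_L = (77.6 × 52.4) / (77.6 + 52.4) = 31.28 kΩ.
V_out = 16.7 × 31.28 / (3.30 + 31.28) = 16.7 × 31.28/34.58 = 15.1 V.
(Unloaded it would have been 16.0 V.)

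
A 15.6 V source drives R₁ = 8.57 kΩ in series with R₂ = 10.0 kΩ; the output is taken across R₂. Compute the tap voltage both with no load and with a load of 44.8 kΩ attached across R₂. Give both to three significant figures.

Unloaded: 8.40 V; loaded: 7.62 V

Open-circuit: V = 15.6 × 10.0/(8.57 + 10.0) = 8.40 V.
With the load, R₂ becomes R₂‖R_L = 8.175 kΩ, so V = 15.6 × 8.175/16.75 = 7.62 V.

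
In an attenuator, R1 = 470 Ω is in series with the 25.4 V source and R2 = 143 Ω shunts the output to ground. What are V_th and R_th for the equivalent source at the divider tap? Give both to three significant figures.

V_th = 5.93 V, R_th = 110 Ω

V_th is the open-circuit tap voltage: 25.4 × 143/(470 + 143) = 5.93 V.
With the supply zeroed, R1 and R2 appear in parallel from the tap: R_th = R1‖R2 = (470 × 143)/613.0 = 110 Ω.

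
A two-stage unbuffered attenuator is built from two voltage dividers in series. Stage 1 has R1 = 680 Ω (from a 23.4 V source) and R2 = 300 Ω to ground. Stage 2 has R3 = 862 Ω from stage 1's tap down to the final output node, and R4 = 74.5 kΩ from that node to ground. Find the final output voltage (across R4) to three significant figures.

Stage 2 presents R3+R4 = 75360 Ω as a load on stage 1's tap.
Stage 1's lower leg becomes R2‖(R3+R4) = 298.8 Ω, so V_mid = 23.4 × 298.8/978.8 = 7.144 V.
Stage 2 is itself unloaded: V_out = V_mid × R4/(R3+R4) = 7.144 × 74500/75360 = 7.06 V.

V_out ≈ 7.06 V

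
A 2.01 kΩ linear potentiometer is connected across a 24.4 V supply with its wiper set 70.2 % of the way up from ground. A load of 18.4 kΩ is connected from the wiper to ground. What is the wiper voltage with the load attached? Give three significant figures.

V ≈ 16.7 V

The wiper splits the pot into (1−α)R = 599.0 Ω above and αR = 1411 Ω below.
Lower section ‖ load = 1311 Ω.
V_wiper = 24.4 × 1311/(599.0 + 1311) = 16.7 V.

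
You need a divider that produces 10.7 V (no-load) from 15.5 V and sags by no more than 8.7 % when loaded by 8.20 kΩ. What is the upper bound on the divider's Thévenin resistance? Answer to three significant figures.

Loading drop = R_th/(R_th + R_L) ≤ 0.0870, so R_th ≤ R_L · ε/(1−ε) = 8.20 kΩ × 0.0870/0.9130 = 781 Ω.
(Any R1, R2 with R2/(R1+R2) = 0.690 and R1‖R2 ≤ 781 Ω will meet the spec.)

R_th ≤ 781 Ω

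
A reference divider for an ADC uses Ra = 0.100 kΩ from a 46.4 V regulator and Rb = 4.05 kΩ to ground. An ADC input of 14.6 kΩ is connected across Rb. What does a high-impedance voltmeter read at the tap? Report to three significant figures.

The load sits in parallel with Rb: Rb‖R_L = (4050 × 14600) / (4050 + 14600) = 3171 Ω.
V_out = 46.4 × 3171 / (100 + 3171) = 46.4 × 3171/3271 = 45.0 V.

V_out ≈ 45.0 V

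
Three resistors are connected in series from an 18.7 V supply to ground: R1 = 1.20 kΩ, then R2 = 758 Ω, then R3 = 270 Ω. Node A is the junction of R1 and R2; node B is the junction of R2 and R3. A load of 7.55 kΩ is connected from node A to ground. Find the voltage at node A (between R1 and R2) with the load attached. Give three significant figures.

V ≈ 8.04 V

Below node A the series string R2+R3 = 1028 Ω sits in parallel with the 7550 Ω load: 904.8 Ω.
V_A = 18.7 × 904.8/(1200 + 904.8) = 8.04 V.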